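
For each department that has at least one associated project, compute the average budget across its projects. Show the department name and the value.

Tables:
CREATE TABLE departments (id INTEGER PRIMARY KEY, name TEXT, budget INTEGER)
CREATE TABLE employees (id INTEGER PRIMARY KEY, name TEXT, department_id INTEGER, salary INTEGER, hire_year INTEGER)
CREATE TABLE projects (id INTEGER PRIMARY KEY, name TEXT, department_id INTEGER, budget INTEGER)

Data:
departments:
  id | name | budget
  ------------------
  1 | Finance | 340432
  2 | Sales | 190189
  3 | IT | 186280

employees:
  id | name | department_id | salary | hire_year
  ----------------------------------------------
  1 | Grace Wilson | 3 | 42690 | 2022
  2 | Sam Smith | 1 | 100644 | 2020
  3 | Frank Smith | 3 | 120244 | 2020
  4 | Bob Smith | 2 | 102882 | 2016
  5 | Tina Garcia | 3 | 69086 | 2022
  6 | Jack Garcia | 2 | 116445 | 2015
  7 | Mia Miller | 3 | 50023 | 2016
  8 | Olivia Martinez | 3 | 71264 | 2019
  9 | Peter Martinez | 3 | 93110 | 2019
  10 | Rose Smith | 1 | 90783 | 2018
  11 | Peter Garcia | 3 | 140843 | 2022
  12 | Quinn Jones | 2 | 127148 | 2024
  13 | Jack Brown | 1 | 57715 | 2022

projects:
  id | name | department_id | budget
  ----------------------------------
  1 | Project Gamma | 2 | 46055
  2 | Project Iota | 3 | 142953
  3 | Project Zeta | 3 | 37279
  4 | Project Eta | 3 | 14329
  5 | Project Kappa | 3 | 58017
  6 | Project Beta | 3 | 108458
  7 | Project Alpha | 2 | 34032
SELECT p.name, AVG(c.budget) AS avg_budget FROM projects c JOIN departments p ON c.department_id = p.id GROUP BY p.id, p.name

Execution result:
name | avg_budget
Sales | 40043.50
IT | 72207.20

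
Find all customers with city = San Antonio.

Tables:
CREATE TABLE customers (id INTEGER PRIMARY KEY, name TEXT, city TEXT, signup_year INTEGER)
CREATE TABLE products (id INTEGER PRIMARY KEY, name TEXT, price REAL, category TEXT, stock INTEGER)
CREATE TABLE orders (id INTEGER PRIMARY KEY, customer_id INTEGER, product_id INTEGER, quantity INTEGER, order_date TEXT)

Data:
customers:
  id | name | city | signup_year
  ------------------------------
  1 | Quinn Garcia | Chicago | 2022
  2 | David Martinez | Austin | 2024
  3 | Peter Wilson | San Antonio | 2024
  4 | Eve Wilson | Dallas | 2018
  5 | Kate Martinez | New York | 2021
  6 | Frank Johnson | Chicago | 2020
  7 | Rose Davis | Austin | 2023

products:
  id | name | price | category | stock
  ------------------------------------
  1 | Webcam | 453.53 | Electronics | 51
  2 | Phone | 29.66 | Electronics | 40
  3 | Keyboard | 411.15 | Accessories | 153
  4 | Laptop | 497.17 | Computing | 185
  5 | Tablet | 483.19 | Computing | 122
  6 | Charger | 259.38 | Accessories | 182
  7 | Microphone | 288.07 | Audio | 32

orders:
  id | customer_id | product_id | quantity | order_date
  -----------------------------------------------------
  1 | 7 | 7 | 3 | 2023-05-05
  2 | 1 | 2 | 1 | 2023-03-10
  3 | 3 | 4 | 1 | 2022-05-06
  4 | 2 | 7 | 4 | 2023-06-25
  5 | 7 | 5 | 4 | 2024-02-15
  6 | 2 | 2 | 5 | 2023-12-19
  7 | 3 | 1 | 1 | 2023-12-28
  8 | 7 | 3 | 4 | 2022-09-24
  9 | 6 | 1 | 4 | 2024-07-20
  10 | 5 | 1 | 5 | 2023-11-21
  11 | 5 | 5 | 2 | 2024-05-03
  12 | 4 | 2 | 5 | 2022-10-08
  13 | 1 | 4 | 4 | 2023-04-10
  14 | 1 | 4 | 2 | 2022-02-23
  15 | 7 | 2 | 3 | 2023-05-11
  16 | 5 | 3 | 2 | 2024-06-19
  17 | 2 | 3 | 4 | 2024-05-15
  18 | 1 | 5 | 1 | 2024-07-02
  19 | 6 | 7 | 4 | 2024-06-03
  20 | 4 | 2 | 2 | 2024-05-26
SELECT name, city FROM customers WHERE city = 'San Antonio'

Execution result:
name | city
Peter Wilson | San Antonio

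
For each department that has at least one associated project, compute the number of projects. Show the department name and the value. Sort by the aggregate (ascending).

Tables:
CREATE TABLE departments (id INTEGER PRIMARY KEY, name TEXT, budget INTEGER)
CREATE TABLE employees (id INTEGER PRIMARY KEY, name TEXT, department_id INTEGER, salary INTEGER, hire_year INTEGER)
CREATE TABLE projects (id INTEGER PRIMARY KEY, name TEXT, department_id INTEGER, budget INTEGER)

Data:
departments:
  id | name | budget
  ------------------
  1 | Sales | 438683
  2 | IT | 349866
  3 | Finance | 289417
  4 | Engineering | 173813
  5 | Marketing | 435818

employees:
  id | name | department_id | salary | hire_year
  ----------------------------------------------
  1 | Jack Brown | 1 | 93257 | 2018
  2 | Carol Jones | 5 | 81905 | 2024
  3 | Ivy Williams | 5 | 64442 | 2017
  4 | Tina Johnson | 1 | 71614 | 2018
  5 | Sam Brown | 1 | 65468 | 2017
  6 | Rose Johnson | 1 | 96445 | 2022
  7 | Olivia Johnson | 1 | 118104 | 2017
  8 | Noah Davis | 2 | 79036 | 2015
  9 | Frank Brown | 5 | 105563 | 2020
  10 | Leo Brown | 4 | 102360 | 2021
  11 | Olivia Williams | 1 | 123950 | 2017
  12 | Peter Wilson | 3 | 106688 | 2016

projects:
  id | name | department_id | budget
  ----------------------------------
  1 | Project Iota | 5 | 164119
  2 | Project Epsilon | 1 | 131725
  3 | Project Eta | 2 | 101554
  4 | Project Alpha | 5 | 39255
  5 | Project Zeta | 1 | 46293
SELECT p.name, COUNT(*) AS n FROM projects c JOIN departments p ON c.department_id = p.id GROUP BY p.id, p.name ORDER BY n ASC

Execution result:
name | n
IT | 1
Sales | 2
Marketing | 2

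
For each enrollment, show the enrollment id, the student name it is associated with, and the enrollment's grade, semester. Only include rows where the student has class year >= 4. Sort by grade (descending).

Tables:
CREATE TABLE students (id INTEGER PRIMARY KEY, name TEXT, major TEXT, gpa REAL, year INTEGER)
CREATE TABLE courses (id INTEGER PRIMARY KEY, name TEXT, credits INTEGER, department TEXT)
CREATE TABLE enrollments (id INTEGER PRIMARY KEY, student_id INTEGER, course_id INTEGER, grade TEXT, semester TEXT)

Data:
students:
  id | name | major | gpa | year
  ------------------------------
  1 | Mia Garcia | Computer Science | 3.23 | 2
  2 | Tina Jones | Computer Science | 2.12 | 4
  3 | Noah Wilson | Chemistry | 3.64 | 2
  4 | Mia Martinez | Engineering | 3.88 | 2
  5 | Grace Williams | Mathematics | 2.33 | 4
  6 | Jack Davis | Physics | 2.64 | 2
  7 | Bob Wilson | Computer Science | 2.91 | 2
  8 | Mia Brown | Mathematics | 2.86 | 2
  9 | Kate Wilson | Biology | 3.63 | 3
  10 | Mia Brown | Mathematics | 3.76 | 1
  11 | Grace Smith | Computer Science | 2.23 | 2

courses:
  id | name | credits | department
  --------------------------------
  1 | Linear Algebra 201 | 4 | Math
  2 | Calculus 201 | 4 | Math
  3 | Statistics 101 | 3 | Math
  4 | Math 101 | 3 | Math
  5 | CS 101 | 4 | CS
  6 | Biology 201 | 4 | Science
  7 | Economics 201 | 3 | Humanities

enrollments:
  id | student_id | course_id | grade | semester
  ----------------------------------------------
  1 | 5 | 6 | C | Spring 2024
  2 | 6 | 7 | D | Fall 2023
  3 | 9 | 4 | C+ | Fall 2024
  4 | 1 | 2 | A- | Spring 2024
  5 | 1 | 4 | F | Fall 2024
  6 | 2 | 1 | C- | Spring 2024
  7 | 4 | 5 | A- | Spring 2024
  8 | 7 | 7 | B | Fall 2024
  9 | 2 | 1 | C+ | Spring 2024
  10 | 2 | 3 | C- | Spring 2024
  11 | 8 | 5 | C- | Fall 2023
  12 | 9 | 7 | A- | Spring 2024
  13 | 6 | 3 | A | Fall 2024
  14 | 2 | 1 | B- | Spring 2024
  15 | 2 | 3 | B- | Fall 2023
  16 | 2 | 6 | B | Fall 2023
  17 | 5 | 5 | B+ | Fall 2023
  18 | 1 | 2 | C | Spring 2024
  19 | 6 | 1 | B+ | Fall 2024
SELECT c.id, p.name AS student, c.grade, c.semester FROM enrollments c JOIN students p ON c.student_id = p.id WHERE p.year >= 4 ORDER BY c.grade DESC

Execution result:
id | student | grade | semester
6 | Tina Jones | C- | Spring 2024
10 | Tina Jones | C- | Spring 2024
9 | Tina Jones | C+ | Spring 2024
1 | Grace Williams | C | Spring 2024
14 | Tina Jones | B- | Spring 2024
15 | Tina Jones | B- | Fall 2023
17 | Grace Williams | B+ | Fall 2023
16 | Tina Jones | B | Fall 2023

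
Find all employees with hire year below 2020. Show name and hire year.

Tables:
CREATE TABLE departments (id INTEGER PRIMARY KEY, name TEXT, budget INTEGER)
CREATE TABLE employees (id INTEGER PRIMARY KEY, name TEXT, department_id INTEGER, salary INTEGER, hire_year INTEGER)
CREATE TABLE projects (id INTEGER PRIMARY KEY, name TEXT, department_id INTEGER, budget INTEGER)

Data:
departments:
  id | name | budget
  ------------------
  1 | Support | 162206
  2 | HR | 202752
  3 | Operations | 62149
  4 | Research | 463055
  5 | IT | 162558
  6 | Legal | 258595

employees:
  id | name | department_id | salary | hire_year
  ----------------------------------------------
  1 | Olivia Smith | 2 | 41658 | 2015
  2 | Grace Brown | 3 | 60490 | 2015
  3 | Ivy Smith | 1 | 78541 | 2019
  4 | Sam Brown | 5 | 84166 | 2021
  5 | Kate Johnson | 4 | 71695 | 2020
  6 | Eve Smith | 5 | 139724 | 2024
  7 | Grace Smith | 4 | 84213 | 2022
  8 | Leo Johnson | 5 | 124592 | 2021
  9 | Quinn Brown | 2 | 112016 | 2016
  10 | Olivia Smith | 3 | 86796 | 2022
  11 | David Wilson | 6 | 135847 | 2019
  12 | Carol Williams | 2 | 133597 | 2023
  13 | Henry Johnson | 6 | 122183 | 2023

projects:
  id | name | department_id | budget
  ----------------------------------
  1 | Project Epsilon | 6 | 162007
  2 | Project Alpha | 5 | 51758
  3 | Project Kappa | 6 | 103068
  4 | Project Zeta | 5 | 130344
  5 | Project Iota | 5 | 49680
SELECT name, hire_year FROM employees WHERE hire_year < 2020

Execution result:
name | hire_year
Olivia Smith | 2015
Grace Brown | 2015
Ivy Smith | 2019
Quinn Brown | 2016
David Wilson | 2019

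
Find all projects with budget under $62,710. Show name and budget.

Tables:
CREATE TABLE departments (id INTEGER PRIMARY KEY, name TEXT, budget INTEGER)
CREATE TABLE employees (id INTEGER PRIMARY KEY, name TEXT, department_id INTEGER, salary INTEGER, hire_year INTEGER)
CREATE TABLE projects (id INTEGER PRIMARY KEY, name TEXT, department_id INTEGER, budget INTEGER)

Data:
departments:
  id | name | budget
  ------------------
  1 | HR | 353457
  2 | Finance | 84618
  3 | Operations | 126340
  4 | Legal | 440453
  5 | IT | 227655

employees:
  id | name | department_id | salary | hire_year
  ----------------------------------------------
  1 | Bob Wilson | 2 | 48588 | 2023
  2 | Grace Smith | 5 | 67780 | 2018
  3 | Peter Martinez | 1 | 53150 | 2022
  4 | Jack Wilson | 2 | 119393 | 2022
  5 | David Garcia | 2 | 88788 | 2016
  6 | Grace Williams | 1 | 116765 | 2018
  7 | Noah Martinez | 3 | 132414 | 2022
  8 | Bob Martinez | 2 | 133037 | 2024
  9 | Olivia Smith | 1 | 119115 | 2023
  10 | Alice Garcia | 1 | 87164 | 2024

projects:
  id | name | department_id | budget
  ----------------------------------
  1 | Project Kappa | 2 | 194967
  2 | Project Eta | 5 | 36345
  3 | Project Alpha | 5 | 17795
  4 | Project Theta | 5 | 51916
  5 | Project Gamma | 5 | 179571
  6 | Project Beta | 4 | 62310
SELECT name, budget FROM projects WHERE budget < 62710

Execution result:
name | budget
Project Eta | 36345
Project Alpha | 17795
Project Theta | 51916
Project Beta | 62310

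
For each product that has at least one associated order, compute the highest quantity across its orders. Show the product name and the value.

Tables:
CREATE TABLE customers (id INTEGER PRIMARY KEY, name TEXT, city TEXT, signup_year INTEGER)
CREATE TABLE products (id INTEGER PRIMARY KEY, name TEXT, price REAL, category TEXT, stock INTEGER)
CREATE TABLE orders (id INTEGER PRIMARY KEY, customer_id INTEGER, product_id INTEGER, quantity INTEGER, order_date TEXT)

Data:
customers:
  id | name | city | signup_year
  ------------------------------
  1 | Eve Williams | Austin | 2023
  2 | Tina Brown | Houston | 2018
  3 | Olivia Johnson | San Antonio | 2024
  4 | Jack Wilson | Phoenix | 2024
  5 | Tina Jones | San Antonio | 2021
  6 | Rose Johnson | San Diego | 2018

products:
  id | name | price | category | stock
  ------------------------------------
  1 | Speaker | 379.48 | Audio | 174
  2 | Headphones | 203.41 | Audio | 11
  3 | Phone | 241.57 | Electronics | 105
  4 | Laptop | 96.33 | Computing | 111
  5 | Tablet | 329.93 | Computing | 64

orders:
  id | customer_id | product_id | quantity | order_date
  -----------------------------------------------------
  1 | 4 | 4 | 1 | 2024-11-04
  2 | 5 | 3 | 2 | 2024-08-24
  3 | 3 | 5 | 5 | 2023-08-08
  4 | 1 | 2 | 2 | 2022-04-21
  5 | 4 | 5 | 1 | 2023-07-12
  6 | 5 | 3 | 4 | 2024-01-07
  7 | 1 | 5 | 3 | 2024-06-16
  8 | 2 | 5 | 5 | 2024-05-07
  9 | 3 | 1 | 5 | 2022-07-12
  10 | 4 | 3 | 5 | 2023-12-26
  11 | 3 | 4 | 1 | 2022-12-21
SELECT p.name, MAX(c.quantity) AS max_quantity FROM orders c JOIN products p ON c.product_id = p.id GROUP BY p.id, p.name

Execution result:
name | max_quantity
Speaker | 5
Headphones | 2
Phone | 5
Laptop | 1
Tablet | 5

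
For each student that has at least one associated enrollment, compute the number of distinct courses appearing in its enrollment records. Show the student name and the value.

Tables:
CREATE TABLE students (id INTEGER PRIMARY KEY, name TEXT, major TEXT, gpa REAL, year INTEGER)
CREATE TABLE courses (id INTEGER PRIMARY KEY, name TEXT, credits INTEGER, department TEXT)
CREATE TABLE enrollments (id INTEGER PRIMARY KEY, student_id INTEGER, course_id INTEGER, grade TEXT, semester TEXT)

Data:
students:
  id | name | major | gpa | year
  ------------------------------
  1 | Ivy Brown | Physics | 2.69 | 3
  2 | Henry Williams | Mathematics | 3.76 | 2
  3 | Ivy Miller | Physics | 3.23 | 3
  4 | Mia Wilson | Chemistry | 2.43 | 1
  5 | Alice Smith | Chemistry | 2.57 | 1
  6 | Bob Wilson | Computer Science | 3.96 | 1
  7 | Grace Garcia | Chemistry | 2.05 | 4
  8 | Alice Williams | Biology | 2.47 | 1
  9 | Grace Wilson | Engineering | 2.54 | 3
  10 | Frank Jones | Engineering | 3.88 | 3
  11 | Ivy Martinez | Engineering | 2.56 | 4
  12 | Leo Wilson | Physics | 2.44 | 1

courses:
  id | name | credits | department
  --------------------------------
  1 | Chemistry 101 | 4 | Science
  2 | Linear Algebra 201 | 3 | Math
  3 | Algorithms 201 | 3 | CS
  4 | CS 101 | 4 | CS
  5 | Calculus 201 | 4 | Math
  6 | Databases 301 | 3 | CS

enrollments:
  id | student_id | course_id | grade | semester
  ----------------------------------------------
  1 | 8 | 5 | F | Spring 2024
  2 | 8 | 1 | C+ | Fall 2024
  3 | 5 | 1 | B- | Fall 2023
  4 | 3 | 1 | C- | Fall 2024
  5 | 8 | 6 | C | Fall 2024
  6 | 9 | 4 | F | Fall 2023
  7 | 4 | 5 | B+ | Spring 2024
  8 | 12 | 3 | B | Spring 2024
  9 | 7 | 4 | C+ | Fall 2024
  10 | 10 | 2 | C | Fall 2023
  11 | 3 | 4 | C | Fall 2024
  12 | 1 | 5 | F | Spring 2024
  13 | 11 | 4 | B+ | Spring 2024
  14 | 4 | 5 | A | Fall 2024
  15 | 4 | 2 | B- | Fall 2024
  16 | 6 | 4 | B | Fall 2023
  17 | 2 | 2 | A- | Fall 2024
SELECT p.name, COUNT(DISTINCT c.course_id) AS distinct_course_count FROM enrollments c JOIN students p ON c.student_id = p.id GROUP BY p.id, p.name

Execution result:
name | distinct_course_count
Ivy Brown | 1
Henry Williams | 1
Ivy Miller | 2
Mia Wilson | 2
Alice Smith | 1
Bob Wilson | 1
Grace Garcia | 1
Alice Williams | 3
Grace Wilson | 1
Frank Jones | 1
Ivy Martinez | 1
Leo Wilson | 1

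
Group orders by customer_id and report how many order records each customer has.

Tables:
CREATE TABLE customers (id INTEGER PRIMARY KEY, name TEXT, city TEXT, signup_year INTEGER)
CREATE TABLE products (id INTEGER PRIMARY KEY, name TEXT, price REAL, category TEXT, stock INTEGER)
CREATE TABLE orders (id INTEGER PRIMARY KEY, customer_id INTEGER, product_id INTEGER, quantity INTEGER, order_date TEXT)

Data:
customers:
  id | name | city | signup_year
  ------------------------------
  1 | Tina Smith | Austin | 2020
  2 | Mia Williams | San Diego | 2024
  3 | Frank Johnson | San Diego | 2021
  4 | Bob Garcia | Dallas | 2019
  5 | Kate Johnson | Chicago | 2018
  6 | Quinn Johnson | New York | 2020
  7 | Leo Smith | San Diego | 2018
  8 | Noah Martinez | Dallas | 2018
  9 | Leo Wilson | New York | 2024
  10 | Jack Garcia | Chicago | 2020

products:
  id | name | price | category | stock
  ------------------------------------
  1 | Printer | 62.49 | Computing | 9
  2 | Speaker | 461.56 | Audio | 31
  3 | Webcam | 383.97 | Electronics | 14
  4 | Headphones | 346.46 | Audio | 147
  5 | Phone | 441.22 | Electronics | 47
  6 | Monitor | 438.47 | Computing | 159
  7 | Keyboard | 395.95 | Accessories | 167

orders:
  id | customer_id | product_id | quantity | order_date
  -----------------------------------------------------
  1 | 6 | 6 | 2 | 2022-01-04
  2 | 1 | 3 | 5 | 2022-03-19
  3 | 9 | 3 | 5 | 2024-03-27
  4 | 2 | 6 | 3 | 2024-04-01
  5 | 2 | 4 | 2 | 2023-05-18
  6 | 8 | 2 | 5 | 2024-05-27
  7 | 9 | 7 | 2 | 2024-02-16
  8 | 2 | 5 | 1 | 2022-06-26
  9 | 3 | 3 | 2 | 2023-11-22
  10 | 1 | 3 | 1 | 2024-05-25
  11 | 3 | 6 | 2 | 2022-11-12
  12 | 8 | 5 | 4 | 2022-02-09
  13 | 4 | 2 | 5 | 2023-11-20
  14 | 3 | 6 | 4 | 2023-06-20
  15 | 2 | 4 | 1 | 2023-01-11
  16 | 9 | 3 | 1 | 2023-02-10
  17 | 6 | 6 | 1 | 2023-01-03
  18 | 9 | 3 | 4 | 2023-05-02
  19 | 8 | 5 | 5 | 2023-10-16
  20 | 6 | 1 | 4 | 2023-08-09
SELECT customer_id, COUNT(*) AS order_count FROM orders GROUP BY customer_id

Execution result:
customer_id | order_count
1 | 2
2 | 4
3 | 3
4 | 1
6 | 3
8 | 3
9 | 4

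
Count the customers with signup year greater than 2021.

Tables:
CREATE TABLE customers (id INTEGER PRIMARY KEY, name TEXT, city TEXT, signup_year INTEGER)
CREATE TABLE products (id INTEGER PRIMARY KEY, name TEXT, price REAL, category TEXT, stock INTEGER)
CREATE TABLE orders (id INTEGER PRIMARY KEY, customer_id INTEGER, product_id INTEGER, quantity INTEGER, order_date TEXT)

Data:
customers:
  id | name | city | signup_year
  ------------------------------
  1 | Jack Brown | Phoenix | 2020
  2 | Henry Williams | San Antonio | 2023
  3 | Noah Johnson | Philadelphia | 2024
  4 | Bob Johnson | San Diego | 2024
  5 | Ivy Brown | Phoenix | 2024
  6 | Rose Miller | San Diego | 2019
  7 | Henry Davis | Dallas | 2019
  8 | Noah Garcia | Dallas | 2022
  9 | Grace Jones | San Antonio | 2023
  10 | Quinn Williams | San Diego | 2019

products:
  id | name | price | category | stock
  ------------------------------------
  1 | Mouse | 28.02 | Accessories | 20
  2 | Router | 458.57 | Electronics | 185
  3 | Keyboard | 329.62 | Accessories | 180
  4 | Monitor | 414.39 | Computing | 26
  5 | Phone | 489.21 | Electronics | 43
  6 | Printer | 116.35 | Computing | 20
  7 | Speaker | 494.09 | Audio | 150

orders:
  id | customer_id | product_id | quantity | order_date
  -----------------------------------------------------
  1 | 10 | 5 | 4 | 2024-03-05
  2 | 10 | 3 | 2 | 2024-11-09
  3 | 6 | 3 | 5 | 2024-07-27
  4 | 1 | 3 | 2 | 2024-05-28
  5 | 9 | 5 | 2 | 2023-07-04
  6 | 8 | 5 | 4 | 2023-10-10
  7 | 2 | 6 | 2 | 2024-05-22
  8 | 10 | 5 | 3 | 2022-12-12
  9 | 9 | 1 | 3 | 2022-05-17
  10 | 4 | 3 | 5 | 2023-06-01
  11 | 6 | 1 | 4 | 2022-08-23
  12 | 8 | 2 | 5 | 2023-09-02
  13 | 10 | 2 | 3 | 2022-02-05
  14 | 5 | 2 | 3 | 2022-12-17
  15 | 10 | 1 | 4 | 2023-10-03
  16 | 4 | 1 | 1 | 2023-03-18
SELECT COUNT(*) FROM customers WHERE signup_year > 2021

Execution result:
6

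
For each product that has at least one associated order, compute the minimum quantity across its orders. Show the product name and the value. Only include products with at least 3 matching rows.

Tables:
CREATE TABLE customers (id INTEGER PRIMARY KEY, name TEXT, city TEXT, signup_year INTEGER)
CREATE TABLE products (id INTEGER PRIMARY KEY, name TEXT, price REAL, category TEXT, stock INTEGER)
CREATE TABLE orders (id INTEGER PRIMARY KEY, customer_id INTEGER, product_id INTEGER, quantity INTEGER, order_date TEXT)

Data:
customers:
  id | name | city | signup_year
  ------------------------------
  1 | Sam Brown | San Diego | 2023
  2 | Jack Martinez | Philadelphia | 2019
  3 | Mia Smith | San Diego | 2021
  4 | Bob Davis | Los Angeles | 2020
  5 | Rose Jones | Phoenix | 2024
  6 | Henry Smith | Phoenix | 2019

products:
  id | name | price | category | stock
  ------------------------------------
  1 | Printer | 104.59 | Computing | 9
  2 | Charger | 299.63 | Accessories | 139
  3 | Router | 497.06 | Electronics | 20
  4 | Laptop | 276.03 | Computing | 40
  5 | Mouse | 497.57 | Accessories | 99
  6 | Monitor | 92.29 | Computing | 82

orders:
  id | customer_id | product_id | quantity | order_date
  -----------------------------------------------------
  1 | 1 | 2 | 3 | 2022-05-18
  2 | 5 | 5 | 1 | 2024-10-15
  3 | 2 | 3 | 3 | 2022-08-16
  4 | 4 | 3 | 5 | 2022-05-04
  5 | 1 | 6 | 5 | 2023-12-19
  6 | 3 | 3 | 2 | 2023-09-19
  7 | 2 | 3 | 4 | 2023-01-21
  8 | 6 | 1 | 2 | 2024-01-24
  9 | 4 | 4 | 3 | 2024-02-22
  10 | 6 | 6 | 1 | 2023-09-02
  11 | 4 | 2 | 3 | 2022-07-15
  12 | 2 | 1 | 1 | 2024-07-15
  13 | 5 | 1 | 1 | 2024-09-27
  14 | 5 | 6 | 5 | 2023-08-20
SELECT p.name, MIN(c.quantity) AS min_quantity FROM orders c JOIN products p ON c.product_id = p.id GROUP BY p.id, p.name HAVING COUNT(*) >= 3

Execution result:
name | min_quantity
Printer | 1
Router | 2
Monitor | 1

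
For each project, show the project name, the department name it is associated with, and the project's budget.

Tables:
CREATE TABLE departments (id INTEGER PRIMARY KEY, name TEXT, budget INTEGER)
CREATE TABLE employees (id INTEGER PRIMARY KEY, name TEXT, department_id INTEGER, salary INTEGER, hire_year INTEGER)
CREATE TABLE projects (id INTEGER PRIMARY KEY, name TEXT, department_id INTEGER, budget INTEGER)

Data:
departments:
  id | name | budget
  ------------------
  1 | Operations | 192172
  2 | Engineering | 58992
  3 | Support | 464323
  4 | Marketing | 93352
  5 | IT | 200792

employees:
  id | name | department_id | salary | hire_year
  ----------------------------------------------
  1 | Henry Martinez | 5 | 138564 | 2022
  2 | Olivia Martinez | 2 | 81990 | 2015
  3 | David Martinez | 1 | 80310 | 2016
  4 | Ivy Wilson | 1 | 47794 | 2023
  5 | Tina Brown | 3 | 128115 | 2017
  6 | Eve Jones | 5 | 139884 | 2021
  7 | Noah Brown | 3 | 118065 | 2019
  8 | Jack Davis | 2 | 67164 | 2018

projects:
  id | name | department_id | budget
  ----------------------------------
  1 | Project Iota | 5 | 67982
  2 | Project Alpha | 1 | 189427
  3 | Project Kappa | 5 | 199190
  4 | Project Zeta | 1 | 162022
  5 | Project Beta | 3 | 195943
SELECT c.name, p.name AS department, c.budget FROM projects c JOIN departments p ON c.department_id = p.id

Execution result:
name | department | budget
Project Iota | IT | 67982
Project Alpha | Operations | 189427
Project Kappa | IT | 199190
Project Zeta | Operations | 162022
Project Beta | Support | 195943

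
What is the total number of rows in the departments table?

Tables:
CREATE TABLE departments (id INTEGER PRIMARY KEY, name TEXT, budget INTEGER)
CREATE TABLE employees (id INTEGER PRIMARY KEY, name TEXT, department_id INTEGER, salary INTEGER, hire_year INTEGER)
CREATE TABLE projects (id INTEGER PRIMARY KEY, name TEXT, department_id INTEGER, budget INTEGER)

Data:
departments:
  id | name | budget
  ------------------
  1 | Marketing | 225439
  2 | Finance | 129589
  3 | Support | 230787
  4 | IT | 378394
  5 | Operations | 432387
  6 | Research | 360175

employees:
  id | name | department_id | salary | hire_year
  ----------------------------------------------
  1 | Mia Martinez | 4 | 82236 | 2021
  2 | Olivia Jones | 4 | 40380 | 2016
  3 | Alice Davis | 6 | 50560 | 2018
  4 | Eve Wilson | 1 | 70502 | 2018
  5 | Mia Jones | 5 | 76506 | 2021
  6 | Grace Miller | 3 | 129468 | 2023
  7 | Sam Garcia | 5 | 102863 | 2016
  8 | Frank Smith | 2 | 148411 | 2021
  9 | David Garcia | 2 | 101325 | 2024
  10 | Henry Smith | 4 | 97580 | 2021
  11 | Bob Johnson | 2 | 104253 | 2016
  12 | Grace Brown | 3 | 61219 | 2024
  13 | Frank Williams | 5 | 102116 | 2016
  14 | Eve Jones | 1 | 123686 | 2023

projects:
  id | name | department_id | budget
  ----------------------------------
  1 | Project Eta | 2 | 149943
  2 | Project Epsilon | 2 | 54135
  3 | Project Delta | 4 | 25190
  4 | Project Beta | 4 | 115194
SELECT COUNT(*) FROM departments

Execution result:
6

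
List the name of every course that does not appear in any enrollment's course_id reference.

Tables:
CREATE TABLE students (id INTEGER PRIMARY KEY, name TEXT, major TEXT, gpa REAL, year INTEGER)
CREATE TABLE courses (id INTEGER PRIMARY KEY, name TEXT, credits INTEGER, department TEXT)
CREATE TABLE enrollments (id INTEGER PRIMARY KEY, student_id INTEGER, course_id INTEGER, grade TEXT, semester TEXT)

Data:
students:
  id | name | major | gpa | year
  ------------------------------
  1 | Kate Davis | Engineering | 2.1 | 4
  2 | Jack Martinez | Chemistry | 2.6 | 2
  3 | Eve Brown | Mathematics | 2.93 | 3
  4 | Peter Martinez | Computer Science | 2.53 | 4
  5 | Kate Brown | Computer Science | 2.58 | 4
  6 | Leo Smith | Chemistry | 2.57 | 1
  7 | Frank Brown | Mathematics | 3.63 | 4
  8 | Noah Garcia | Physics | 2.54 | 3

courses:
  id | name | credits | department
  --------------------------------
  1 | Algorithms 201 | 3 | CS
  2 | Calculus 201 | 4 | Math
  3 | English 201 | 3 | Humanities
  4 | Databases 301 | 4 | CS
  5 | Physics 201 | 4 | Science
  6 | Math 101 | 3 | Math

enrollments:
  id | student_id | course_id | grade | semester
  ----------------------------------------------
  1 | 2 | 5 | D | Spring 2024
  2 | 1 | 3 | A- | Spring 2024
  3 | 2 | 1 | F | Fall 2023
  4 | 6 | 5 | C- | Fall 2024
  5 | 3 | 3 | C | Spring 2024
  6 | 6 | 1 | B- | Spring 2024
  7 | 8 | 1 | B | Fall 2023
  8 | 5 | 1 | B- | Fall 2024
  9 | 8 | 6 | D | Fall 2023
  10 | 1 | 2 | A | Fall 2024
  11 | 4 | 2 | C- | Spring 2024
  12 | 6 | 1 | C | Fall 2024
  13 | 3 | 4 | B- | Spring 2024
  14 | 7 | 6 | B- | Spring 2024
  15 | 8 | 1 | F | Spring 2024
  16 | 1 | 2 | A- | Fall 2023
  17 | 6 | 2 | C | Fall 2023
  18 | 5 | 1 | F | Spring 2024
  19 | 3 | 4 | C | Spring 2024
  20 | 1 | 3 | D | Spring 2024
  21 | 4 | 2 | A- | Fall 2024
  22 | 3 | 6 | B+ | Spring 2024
SELECT p.name FROM courses p LEFT JOIN enrollments c ON c.course_id = p.id WHERE c.id IS NULL

Execution result:
(no rows)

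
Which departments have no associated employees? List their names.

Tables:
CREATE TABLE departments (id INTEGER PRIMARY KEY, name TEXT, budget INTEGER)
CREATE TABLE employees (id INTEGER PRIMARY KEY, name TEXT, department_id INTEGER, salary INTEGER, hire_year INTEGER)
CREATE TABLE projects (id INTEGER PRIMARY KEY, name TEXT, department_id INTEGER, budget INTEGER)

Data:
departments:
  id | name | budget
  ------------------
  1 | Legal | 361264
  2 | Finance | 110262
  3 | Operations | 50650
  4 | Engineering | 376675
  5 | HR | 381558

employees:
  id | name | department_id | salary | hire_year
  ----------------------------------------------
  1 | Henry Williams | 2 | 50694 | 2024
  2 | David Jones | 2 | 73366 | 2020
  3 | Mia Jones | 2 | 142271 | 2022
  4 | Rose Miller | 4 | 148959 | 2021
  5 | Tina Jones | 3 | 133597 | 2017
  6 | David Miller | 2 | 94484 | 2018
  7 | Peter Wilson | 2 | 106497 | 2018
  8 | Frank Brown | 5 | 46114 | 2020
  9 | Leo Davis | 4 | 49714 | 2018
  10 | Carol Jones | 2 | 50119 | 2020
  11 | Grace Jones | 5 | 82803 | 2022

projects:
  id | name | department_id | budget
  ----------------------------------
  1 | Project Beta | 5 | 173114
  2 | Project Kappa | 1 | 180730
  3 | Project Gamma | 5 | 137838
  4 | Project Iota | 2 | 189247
SELECT p.name FROM departments p LEFT JOIN employees c ON c.department_id = p.id WHERE c.id IS NULL

Execution result:
Legal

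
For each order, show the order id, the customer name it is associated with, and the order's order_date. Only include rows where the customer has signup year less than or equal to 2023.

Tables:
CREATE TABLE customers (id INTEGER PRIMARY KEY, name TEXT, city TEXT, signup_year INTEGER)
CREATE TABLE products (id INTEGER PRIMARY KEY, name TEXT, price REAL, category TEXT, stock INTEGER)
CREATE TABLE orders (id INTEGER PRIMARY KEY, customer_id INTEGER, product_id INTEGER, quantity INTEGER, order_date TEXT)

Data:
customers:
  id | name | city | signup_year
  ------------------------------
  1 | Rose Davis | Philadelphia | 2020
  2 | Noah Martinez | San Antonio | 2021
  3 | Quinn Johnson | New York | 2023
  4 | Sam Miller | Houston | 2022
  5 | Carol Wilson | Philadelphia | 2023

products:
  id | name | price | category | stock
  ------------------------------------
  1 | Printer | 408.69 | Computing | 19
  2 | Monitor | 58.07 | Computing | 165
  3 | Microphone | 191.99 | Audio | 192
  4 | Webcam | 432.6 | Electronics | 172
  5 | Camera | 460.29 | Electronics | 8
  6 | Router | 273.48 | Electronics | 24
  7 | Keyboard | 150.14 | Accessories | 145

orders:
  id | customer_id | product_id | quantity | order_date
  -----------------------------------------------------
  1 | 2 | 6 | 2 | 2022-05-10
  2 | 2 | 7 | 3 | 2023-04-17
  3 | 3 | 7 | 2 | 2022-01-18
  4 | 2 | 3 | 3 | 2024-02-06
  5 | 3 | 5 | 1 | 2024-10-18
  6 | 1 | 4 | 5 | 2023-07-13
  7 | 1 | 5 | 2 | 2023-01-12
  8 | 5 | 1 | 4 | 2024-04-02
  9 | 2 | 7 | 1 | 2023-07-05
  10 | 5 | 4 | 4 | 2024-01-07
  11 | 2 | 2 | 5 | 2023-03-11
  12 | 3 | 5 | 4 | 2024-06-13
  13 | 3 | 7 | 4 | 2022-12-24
SELECT c.id, p.name AS customer, c.order_date FROM orders c JOIN customers p ON c.customer_id = p.id WHERE p.signup_year <= 2023

Execution result:
id | customer | order_date
1 | Noah Martinez | 2022-05-10
2 | Noah Martinez | 2023-04-17
3 | Quinn Johnson | 2022-01-18
4 | Noah Martinez | 2024-02-06
5 | Quinn Johnson | 2024-10-18
6 | Rose Davis | 2023-07-13
7 | Rose Davis | 2023-01-12
8 | Carol Wilson | 2024-04-02
9 | Noah Martinez | 2023-07-05
10 | Carol Wilson | 2024-01-07
11 | Noah Martinez | 2023-03-11
12 | Quinn Johnson | 2024-06-13
13 | Quinn Johnson | 2022-12-24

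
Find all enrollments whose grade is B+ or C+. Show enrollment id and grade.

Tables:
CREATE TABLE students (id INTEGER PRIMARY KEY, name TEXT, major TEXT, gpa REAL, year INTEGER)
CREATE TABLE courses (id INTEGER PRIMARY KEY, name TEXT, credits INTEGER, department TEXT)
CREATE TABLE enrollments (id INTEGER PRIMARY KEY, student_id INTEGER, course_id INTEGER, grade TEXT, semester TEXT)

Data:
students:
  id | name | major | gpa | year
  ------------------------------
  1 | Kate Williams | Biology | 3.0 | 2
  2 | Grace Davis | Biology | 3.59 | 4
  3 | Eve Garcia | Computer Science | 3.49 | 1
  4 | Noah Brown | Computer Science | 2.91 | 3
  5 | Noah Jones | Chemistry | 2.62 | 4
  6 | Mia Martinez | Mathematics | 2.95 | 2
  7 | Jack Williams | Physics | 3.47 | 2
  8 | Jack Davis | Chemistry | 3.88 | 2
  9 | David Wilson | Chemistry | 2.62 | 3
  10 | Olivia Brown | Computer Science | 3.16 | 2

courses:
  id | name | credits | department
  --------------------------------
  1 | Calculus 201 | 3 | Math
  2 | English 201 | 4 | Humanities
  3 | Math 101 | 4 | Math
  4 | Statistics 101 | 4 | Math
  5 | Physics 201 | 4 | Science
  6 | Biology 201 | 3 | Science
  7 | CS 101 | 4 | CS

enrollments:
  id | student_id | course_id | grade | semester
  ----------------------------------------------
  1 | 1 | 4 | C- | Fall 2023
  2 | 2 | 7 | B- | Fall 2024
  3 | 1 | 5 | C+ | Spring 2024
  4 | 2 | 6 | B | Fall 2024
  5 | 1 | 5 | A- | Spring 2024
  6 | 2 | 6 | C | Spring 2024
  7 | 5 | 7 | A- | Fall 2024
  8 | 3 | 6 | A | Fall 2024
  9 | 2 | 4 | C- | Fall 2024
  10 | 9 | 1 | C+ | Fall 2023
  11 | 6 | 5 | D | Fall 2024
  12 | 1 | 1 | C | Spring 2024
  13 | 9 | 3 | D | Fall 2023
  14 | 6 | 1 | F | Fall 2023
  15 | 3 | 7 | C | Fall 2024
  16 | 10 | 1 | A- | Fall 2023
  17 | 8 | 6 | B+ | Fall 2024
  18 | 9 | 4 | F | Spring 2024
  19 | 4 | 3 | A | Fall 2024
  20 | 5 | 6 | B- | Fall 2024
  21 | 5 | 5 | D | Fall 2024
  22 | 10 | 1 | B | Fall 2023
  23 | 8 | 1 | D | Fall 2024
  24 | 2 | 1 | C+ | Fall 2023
SELECT id, grade FROM enrollments WHERE grade IN ('B+', 'C+')

Execution result:
id | grade
3 | C+
10 | C+
17 | B+
24 | C+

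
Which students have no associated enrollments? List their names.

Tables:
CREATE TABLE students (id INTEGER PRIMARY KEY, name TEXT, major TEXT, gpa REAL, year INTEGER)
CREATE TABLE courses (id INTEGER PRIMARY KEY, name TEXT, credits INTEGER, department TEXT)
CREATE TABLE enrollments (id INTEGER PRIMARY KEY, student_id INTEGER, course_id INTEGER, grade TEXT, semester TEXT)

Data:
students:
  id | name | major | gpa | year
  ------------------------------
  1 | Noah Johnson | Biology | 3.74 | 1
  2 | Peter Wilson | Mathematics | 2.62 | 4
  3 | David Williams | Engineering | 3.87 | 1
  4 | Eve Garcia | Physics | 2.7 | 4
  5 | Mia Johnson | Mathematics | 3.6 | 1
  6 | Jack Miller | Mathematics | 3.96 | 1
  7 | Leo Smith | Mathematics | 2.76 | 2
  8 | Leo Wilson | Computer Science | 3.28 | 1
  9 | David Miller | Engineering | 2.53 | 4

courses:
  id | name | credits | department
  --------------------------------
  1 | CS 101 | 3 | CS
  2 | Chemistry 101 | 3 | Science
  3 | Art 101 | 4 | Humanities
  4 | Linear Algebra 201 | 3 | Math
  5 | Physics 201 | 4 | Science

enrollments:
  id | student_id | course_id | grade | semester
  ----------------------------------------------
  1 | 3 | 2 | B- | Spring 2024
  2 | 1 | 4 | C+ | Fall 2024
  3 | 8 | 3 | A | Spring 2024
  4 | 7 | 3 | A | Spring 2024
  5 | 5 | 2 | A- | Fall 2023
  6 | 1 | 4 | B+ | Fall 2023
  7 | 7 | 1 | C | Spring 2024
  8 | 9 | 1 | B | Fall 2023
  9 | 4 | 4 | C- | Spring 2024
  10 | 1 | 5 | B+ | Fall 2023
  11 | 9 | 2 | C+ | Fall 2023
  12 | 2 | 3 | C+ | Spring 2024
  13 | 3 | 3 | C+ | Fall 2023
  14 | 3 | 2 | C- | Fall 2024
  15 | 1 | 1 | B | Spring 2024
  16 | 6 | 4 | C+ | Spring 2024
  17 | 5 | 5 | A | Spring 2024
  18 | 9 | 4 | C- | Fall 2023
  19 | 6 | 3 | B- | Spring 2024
SELECT p.name FROM students p LEFT JOIN enrollments c ON c.student_id = p.id WHERE c.id IS NULL

Execution result:
(no rows)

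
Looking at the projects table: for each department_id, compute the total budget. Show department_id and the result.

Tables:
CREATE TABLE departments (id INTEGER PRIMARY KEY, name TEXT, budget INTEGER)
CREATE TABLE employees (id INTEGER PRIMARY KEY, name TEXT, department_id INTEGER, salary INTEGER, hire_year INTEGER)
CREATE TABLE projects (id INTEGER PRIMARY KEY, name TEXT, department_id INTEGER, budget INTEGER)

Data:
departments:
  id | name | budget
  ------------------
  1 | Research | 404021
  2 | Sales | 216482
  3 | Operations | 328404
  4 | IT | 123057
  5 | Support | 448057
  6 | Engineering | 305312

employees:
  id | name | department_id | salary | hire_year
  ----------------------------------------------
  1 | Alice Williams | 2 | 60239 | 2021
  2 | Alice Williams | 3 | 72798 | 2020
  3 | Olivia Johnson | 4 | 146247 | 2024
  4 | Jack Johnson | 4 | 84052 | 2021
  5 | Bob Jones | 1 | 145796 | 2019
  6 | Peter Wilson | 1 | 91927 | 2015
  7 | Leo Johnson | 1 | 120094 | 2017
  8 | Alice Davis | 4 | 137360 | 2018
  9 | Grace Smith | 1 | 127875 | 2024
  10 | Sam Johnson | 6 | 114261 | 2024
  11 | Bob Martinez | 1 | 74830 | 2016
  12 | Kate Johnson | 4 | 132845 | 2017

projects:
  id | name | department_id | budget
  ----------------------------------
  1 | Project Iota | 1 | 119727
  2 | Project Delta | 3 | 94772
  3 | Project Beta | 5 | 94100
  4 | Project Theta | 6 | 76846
SELECT department_id, SUM(budget) AS sum_budget FROM projects GROUP BY department_id

Execution result:
department_id | sum_budget
1 | 119727
3 | 94772
5 | 94100
6 | 76846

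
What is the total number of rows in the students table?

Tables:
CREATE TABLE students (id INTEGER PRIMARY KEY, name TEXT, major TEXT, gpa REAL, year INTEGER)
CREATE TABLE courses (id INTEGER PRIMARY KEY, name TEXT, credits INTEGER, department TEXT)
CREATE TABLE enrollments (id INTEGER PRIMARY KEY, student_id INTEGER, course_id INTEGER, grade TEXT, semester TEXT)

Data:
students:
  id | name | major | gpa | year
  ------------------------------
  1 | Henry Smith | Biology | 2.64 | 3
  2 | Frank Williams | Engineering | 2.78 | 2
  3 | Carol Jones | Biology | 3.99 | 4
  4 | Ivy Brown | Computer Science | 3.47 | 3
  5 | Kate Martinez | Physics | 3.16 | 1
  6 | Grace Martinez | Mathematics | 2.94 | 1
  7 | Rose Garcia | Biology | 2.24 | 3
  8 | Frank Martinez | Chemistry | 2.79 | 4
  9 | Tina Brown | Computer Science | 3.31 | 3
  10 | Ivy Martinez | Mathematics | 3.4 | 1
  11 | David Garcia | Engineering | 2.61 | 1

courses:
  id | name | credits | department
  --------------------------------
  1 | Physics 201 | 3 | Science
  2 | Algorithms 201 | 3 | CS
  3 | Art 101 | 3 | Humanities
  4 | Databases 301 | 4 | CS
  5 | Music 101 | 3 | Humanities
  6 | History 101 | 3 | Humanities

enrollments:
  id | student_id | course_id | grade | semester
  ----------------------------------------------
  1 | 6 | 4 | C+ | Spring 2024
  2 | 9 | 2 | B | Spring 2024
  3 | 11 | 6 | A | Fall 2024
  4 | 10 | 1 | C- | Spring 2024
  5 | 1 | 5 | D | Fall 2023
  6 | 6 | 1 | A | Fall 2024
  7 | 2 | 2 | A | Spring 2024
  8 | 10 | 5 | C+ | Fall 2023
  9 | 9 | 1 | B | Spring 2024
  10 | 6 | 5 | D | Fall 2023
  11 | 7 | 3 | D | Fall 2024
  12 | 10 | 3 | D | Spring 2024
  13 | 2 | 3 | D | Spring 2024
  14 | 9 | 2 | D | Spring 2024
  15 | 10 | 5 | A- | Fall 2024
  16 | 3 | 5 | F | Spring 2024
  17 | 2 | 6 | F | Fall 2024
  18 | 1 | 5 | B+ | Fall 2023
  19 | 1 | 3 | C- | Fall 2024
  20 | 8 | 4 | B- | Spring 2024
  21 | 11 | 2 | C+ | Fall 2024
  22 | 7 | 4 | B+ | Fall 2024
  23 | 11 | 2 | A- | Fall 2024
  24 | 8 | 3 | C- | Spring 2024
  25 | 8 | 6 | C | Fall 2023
SELECT COUNT(*) FROM students

Execution result:
11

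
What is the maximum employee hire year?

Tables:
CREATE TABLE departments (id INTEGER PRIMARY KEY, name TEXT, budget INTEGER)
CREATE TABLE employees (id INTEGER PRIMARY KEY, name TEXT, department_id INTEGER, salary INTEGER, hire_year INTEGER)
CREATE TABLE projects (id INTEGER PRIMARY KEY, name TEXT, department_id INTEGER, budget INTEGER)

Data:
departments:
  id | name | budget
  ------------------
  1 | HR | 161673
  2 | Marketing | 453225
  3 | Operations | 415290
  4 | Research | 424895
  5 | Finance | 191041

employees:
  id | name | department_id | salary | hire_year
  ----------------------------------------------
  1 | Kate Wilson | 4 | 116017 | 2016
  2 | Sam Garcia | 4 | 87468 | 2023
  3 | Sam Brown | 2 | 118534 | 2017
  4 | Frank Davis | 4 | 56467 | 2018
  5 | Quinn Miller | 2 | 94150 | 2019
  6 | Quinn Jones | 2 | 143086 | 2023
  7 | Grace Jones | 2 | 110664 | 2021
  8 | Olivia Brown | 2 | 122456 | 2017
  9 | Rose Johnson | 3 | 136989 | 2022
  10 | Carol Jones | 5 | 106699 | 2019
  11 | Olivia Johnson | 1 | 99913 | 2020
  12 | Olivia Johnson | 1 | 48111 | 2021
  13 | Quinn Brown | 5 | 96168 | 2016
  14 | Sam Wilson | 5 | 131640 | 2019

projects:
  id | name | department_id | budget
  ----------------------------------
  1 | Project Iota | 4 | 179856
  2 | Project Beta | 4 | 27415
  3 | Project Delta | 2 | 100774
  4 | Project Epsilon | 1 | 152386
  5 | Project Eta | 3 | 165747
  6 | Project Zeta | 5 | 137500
SELECT MAX(hire_year) FROM employees

Execution result:
2023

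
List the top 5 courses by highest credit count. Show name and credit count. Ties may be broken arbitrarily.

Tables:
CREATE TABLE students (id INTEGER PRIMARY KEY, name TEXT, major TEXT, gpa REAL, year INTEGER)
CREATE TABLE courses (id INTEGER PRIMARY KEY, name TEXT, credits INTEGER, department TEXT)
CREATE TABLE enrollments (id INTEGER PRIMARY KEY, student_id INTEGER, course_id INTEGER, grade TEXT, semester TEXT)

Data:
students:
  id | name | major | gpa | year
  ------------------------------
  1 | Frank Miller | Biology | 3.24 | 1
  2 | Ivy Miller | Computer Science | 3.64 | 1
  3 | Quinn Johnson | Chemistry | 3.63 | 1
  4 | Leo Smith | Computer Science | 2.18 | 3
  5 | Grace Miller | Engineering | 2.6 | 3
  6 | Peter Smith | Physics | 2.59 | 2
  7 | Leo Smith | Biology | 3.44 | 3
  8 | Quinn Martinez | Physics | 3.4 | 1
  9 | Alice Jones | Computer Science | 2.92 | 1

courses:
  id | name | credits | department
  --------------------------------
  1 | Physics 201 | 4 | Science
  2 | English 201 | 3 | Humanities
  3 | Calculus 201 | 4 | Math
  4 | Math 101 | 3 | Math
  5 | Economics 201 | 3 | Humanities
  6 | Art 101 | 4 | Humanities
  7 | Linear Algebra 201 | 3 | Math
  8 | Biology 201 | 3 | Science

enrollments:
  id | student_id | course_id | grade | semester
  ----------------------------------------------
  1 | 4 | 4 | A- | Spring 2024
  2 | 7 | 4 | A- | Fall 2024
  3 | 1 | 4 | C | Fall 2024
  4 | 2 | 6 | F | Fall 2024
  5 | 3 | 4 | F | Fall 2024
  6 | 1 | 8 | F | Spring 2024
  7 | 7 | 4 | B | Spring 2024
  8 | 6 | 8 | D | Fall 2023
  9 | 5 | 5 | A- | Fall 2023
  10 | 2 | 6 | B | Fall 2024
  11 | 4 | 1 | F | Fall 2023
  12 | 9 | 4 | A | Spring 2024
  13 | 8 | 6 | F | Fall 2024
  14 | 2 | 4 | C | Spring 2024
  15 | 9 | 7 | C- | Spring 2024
SELECT name, credits FROM courses ORDER BY credits DESC LIMIT 5

Execution result:
name | credits
Physics 201 | 4
Calculus 201 | 4
Art 101 | 4
English 201 | 3
Math 101 | 3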